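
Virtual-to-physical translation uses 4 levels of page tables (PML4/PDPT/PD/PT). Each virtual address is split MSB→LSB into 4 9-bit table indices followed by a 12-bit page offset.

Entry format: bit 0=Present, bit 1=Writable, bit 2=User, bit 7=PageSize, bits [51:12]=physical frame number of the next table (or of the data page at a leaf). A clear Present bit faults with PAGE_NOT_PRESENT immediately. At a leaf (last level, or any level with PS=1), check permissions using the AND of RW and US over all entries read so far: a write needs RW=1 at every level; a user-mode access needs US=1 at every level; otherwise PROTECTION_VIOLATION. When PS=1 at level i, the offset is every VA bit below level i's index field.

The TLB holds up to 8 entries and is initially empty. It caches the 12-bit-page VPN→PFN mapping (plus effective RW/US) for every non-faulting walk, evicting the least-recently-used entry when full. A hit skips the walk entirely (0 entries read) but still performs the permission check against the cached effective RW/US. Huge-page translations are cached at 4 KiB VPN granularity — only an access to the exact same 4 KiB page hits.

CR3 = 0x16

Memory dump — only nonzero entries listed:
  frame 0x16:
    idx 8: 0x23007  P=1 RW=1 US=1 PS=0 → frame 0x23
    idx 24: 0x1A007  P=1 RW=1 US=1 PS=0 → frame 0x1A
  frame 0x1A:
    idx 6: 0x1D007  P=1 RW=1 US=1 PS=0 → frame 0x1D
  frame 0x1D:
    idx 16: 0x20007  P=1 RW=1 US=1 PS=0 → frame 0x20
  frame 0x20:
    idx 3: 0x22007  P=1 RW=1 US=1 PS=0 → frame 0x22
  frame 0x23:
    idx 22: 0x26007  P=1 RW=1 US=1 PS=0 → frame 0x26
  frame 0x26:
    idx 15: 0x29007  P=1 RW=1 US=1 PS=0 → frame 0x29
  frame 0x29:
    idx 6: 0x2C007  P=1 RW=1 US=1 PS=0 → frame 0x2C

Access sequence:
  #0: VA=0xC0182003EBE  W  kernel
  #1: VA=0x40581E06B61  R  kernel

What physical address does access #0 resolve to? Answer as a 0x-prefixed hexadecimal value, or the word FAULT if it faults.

Per-access translation:
#0 VA=0xC0182003EBE (w,kernel):
  lvl0: tbl 0x16, slot 24 ⇒ 0x1A007 (P1/RW1/US1/PS0)
  lvl1: tbl 0x1A, slot 6 ⇒ 0x1D007 (P1/RW1/US1/PS0)
  lvl2: tbl 0x1D, slot 16 ⇒ 0x20007 (P1/RW1/US1/PS0)
  lvl3: tbl 0x20, slot 3 ⇒ 0x22007 (P1/RW1/US1/PS0)
  ⇒ phys 0x22EBE  [4 reads]
#1 VA=0x40581E06B61 (r,kernel):
  lvl0: tbl 0x16, slot 8 ⇒ 0x23007 (P1/RW1/US1/PS0)
  lvl1: tbl 0x23, slot 22 ⇒ 0x26007 (P1/RW1/US1/PS0)
  lvl2: tbl 0x26, slot 15 ⇒ 0x29007 (P1/RW1/US1/PS0)
  lvl3: tbl 0x29, slot 6 ⇒ 0x2C007 (P1/RW1/US1/PS0)
  ⇒ phys 0x2CB61  [4 reads]

Access #0 PA: 0x22EBE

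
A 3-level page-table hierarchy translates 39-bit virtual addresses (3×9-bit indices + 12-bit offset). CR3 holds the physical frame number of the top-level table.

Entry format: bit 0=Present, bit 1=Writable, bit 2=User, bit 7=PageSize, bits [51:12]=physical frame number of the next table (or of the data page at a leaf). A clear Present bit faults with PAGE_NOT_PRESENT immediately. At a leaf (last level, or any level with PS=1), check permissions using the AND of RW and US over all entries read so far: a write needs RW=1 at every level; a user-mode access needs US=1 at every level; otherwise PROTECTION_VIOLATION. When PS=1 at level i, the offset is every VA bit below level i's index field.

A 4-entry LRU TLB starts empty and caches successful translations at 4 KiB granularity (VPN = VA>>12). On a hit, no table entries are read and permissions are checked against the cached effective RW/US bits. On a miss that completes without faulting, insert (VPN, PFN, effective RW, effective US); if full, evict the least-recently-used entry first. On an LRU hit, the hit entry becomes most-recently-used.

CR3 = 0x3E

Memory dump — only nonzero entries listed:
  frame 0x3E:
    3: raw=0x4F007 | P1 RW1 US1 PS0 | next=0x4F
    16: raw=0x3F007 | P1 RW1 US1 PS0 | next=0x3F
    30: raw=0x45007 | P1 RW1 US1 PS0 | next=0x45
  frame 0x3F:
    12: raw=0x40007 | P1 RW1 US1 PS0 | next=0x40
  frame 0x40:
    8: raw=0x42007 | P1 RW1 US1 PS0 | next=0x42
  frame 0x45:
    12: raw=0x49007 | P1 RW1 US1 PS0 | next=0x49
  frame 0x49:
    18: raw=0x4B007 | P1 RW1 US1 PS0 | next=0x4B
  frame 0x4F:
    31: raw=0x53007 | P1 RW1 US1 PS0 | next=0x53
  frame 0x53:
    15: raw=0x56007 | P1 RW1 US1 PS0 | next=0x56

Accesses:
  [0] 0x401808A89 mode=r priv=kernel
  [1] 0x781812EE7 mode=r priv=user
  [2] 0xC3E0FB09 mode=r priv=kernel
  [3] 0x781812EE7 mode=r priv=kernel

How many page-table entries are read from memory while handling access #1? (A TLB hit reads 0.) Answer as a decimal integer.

Per-access translation:
#0 VA=0x401808A89 (r,kernel):
  L0 @0x3E[16] → 0x3F007  P=1,RW=1,US=1,PS=0
  L1 @0x3F[12] → 0x40007  P=1,RW=1,US=1,PS=0
  L2 @0x40[8] → 0x42007  P=1,RW=1,US=1,PS=0
  ⇒ phys 0x42A89  [3 reads]
#1 VA=0x781812EE7 (r,user):
  L0 @0x3E[30] → 0x45007  P=1,RW=1,US=1,PS=0
  L1 @0x45[12] → 0x49007  P=1,RW=1,US=1,PS=0
  L2 @0x49[18] → 0x4B007  P=1,RW=1,US=1,PS=0
  ⇒ phys 0x4BEE7  [3 reads]
#2 VA=0xC3E0FB09 (r,kernel):
  L0 @0x3E[3] → 0x4F007  P=1,RW=1,US=1,PS=0
  L1 @0x4F[31] → 0x53007  P=1,RW=1,US=1,PS=0
  L2 @0x53[15] → 0x56007  P=1,RW=1,US=1,PS=0
  ⇒ phys 0x56B09  [3 reads]
#3 VA=0x781812EE7 (r,kernel):
  TLB hit vpn=0x781812 → PA=0x4BEE7

Entries read for #1: 3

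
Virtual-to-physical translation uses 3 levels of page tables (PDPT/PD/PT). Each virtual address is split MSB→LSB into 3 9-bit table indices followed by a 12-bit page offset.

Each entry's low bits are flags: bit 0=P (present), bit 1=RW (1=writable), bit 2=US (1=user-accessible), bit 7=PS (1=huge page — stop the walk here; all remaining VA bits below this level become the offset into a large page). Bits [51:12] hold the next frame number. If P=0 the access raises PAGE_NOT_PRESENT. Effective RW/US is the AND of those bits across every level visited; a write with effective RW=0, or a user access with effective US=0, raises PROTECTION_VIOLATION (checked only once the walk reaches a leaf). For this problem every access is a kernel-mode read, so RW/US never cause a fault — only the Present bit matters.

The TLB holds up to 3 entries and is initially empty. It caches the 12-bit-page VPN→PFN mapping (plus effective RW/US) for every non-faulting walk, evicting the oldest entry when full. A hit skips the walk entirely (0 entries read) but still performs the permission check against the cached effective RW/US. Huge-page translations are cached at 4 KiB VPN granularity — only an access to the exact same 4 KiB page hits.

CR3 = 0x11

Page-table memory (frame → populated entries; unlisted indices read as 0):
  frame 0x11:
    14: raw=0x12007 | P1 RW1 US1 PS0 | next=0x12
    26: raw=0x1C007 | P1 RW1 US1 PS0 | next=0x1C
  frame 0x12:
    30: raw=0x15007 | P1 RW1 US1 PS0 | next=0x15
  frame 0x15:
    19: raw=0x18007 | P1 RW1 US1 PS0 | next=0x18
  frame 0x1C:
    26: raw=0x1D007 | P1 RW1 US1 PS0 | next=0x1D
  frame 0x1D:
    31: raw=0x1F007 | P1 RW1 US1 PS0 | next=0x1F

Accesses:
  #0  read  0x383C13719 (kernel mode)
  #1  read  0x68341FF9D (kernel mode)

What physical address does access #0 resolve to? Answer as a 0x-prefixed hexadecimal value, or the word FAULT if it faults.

Walk each access:
#0 VA=0x383C13719 (r,kernel):
  [0] read 0x11 idx=14: raw=0x12007 flags P=1 W=1 U=1 S=0
  [1] read 0x12 idx=30: raw=0x15007 flags P=1 W=1 U=1 S=0
  [2] read 0x15 idx=19: raw=0x18007 flags P=1 W=1 U=1 S=0
  ✓ 0x18719  — 3 lookups
#1 VA=0x68341FF9D (r,kernel):
  [0] read 0x11 idx=26: raw=0x1C007 flags P=1 W=1 U=1 S=0
  [1] read 0x1C idx=26: raw=0x1D007 flags P=1 W=1 U=1 S=0
  [2] read 0x1D idx=31: raw=0x1F007 flags P=1 W=1 U=1 S=0
  ✓ 0x1FF9D  — 3 lookups

Access #0 PA: 0x18719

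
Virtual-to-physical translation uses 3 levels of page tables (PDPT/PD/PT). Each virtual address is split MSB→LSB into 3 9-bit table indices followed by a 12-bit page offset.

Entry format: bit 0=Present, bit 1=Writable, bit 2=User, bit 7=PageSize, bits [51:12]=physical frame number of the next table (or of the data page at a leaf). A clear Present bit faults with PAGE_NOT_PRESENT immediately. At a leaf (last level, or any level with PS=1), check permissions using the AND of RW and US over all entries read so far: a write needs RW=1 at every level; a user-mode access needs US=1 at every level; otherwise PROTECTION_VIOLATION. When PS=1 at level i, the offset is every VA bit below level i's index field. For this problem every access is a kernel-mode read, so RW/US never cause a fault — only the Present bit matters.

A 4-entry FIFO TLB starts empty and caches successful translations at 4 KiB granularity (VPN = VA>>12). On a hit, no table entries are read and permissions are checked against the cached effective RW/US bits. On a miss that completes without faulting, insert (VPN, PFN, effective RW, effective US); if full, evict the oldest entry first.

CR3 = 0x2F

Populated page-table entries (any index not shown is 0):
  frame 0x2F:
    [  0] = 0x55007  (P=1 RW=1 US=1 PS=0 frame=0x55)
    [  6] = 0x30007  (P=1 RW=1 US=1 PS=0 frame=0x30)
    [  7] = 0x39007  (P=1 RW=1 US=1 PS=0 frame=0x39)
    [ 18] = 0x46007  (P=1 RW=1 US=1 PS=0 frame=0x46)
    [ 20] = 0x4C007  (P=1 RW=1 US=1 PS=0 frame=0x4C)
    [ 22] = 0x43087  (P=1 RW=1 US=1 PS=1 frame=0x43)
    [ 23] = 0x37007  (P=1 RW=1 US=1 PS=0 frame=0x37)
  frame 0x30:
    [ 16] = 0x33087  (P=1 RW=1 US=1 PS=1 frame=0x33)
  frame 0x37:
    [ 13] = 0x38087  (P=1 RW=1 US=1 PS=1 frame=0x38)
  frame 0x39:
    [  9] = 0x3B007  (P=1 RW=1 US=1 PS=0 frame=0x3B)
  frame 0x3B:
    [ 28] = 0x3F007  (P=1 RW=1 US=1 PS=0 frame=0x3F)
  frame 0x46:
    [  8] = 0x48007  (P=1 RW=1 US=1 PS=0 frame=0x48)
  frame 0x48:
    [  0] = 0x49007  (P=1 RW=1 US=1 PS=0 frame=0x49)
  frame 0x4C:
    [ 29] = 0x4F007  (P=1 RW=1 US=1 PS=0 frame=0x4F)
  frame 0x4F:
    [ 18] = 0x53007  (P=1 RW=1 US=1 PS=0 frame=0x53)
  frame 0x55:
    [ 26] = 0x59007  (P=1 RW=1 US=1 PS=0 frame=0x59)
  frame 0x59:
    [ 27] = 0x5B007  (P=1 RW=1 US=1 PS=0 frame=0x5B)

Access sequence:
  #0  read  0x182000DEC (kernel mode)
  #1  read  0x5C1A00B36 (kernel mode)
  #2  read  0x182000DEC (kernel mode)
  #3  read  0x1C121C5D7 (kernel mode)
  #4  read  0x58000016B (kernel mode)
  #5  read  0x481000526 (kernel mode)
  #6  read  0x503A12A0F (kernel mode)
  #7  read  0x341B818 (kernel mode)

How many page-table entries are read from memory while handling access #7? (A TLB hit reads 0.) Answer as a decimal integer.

Trace:
#0 VA=0x182000DEC (r,kernel):
  L0 @0x2F[6] → 0x30007  P=1,RW=1,US=1,PS=0
  L1 @0x30[16] → 0x33087  P=1,RW=1,US=1,PS=1
  ⇒ phys 0x33DEC (huge @L1)  [2 reads]
#1 VA=0x5C1A00B36 (r,kernel):
  L0 @0x2F[23] → 0x37007  P=1,RW=1,US=1,PS=0
  L1 @0x37[13] → 0x38087  P=1,RW=1,US=1,PS=1
  ⇒ phys 0x38B36 (huge @L1)  [2 reads]
#2 VA=0x182000DEC (r,kernel):
  TLB hit vpn=0x182000 → PA=0x33DEC
#3 VA=0x1C121C5D7 (r,kernel):
  L0 @0x2F[7] → 0x39007  P=1,RW=1,US=1,PS=0
  L1 @0x39[9] → 0x3B007  P=1,RW=1,US=1,PS=0
  L2 @0x3B[28] → 0x3F007  P=1,RW=1,US=1,PS=0
  ⇒ phys 0x3F5D7  [3 reads]
#4 VA=0x58000016B (r,kernel):
  L0 @0x2F[22] → 0x43087  P=1,RW=1,US=1,PS=1
  ⇒ phys 0x4316B (huge @L0)  [1 reads]
#5 VA=0x481000526 (r,kernel):
  L0 @0x2F[18] → 0x46007  P=1,RW=1,US=1,PS=0
  L1 @0x46[8] → 0x48007  P=1,RW=1,US=1,PS=0
  L2 @0x48[0] → 0x49007  P=1,RW=1,US=1,PS=0
  ⇒ phys 0x49526  [3 reads]
#6 VA=0x503A12A0F (r,kernel):
  L0 @0x2F[20] → 0x4C007  P=1,RW=1,US=1,PS=0
  L1 @0x4C[29] → 0x4F007  P=1,RW=1,US=1,PS=0
  L2 @0x4F[18] → 0x53007  P=1,RW=1,US=1,PS=0
  ⇒ phys 0x53A0F  [3 reads]
#7 VA=0x341B818 (r,kernel):
  L0 @0x2F[0] → 0x55007  P=1,RW=1,US=1,PS=0
  L1 @0x55[26] → 0x59007  P=1,RW=1,US=1,PS=0
  L2 @0x59[27] → 0x5B007  P=1,RW=1,US=1,PS=0
  ⇒ phys 0x5B818  [3 reads]

Entries read for #7: 3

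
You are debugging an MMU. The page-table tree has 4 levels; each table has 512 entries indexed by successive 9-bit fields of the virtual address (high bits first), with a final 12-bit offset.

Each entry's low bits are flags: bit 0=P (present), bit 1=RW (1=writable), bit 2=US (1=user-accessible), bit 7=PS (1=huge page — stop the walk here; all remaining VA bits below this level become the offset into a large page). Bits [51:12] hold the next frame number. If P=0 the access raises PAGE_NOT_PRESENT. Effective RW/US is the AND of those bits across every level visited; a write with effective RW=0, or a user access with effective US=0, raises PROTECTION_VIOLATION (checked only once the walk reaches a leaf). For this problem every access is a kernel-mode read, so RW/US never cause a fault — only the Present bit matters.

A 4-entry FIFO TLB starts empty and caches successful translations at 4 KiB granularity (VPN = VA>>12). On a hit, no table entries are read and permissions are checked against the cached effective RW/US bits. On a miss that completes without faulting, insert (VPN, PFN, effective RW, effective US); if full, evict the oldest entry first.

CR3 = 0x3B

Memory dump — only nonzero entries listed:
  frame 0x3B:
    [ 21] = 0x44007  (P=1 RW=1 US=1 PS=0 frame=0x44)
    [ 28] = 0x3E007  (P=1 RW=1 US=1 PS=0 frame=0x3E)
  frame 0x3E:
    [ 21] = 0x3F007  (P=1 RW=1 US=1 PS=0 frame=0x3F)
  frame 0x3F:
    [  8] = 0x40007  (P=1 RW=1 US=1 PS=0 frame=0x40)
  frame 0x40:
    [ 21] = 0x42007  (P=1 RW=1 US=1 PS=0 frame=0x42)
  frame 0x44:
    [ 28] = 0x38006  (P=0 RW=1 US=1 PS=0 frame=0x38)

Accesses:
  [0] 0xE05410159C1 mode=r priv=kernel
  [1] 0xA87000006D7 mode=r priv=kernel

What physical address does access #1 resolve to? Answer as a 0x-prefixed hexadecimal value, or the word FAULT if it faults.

Trace:
#0 VA=0xE05410159C1 (r,kernel):
  L0: frame=0x3B idx=28 entry=0x3E007 [P=1 RW=1 US=1 PS=0]
  L1: frame=0x3E idx=21 entry=0x3F007 [P=1 RW=1 US=1 PS=0]
  L2: frame=0x3F idx=8 entry=0x40007 [P=1 RW=1 US=1 PS=0]
  L3: frame=0x40 idx=21 entry=0x42007 [P=1 RW=1 US=1 PS=0]
  → PA=0x429C1  (4 entries read)
#1 VA=0xA87000006D7 (r,kernel):
  L0: frame=0x3B idx=21 entry=0x44007 [P=1 RW=1 US=1 PS=0]
  L1: frame=0x44 idx=28 entry=0x38006 [P=0 RW=1 US=1 PS=0]
  ⇒ fault: PAGE_NOT_PRESENT  — 2 lookups

Access #1 PA: FAULT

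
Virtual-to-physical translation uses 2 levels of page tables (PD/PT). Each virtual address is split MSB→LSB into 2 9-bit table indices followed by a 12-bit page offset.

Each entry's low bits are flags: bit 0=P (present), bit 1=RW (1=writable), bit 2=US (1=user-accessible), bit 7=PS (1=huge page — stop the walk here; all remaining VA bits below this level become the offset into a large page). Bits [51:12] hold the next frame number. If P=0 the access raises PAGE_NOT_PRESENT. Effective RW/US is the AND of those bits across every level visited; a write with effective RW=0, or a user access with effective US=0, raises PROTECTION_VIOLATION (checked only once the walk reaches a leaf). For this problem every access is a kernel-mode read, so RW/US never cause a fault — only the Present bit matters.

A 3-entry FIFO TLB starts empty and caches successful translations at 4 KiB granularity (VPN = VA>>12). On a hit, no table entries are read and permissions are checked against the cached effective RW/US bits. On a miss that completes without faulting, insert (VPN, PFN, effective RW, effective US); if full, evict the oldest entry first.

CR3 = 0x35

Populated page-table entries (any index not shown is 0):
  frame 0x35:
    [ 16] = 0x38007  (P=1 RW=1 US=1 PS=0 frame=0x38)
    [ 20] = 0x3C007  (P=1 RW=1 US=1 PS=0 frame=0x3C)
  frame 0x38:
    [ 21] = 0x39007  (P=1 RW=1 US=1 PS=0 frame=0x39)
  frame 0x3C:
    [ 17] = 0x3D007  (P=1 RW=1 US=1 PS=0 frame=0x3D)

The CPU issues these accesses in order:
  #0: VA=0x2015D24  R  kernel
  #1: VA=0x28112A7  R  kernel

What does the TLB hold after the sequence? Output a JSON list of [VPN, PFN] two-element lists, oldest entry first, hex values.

Trace:
#0 VA=0x2015D24 (r,kernel):
  L0: frame=0x35 idx=16 entry=0x38007 [P=1 RW=1 US=1 PS=0]
  L1: frame=0x38 idx=21 entry=0x39007 [P=1 RW=1 US=1 PS=0]
  → PA=0x39D24  (2 entries read)
#1 VA=0x28112A7 (r,kernel):
  L0: frame=0x35 idx=20 entry=0x3C007 [P=1 RW=1 US=1 PS=0]
  L1: frame=0x3C idx=17 entry=0x3D007 [P=1 RW=1 US=1 PS=0]
  → PA=0x3D2A7  (2 entries read)

TLB: [["0x2015", "0x39"], ["0x2811", "0x3D"]]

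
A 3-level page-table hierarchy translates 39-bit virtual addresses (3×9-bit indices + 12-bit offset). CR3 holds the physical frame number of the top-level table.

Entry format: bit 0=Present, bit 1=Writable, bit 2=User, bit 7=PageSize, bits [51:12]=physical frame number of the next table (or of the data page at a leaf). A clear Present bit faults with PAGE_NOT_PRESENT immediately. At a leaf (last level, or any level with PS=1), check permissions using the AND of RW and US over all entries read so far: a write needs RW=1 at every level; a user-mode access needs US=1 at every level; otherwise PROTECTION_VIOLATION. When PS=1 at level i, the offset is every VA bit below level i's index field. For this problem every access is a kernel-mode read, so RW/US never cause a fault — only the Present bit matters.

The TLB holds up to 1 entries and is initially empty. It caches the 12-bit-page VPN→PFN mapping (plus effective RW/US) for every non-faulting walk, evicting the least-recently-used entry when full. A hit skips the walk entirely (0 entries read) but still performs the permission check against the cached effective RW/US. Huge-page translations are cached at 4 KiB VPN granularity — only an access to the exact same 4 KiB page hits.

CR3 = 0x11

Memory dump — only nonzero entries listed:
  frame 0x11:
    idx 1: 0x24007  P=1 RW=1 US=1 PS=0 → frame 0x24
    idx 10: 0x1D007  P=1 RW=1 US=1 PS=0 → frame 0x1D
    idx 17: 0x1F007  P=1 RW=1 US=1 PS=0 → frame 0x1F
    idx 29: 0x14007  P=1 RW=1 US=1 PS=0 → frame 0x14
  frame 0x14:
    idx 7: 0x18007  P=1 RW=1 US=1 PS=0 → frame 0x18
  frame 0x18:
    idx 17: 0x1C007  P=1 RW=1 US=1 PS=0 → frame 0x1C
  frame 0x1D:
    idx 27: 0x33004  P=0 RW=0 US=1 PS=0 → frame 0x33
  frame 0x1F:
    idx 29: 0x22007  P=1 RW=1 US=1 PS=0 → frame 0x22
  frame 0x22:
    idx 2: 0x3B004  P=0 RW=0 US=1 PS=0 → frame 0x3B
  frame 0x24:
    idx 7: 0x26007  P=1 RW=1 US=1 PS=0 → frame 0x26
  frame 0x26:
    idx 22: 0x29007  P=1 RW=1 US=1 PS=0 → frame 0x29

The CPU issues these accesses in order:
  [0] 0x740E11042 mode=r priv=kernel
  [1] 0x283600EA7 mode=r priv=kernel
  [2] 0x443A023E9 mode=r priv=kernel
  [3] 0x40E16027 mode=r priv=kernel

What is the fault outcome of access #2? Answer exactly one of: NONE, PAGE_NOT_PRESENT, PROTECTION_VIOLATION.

Walk each access:
#0 VA=0x740E11042 (r,kernel):
  L0 @0x11[29] → 0x14007  P=1,RW=1,US=1,PS=0
  L1 @0x14[7] → 0x18007  P=1,RW=1,US=1,PS=0
  L2 @0x18[17] → 0x1C007  P=1,RW=1,US=1,PS=0
  → PA=0x1C042  (3 entries read)
#1 VA=0x283600EA7 (r,kernel):
  L0 @0x11[10] → 0x1D007  P=1,RW=1,US=1,PS=0
  L1 @0x1D[27] → 0x33004  P=0,RW=0,US=1,PS=0
  → PAGE_NOT_PRESENT  (2 entries read)
#2 VA=0x443A023E9 (r,kernel):
  L0 @0x11[17] → 0x1F007  P=1,RW=1,US=1,PS=0
  L1 @0x1F[29] → 0x22007  P=1,RW=1,US=1,PS=0
  L2 @0x22[2] → 0x3B004  P=0,RW=0,US=1,PS=0
  → PAGE_NOT_PRESENT  (3 entries read)
#3 VA=0x40E16027 (r,kernel):
  L0 @0x11[1] → 0x24007  P=1,RW=1,US=1,PS=0
  L1 @0x24[7] → 0x26007  P=1,RW=1,US=1,PS=0
  L2 @0x26[22] → 0x29007  P=1,RW=1,US=1,PS=0
  → PA=0x29027  (3 entries read)

Access #2 fault: PAGE_NOT_PRESENT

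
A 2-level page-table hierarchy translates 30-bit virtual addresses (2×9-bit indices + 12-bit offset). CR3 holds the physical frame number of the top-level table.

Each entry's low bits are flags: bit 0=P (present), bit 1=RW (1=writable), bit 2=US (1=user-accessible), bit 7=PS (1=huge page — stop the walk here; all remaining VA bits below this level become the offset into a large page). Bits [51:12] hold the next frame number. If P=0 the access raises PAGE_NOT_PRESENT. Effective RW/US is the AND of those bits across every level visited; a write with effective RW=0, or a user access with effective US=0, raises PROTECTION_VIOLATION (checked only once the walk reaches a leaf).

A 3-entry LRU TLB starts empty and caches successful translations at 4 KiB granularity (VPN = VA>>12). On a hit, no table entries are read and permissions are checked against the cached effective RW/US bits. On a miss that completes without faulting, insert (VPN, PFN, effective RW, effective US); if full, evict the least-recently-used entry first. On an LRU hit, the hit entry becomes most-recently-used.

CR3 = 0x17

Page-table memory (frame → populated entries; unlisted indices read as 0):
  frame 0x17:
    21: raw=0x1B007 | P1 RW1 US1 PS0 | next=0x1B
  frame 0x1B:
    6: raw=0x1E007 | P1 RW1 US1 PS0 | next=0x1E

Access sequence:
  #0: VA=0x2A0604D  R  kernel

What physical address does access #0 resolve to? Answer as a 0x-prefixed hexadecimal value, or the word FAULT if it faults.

Trace:
#0 VA=0x2A0604D (r,kernel):
  lvl0: tbl 0x17, slot 21 ⇒ 0x1B007 (P1/RW1/US1/PS0)
  lvl1: tbl 0x1B, slot 6 ⇒ 0x1E007 (P1/RW1/US1/PS0)
  ⇒ phys 0x1E04D  [2 reads]

Access #0 PA: 0x1E04D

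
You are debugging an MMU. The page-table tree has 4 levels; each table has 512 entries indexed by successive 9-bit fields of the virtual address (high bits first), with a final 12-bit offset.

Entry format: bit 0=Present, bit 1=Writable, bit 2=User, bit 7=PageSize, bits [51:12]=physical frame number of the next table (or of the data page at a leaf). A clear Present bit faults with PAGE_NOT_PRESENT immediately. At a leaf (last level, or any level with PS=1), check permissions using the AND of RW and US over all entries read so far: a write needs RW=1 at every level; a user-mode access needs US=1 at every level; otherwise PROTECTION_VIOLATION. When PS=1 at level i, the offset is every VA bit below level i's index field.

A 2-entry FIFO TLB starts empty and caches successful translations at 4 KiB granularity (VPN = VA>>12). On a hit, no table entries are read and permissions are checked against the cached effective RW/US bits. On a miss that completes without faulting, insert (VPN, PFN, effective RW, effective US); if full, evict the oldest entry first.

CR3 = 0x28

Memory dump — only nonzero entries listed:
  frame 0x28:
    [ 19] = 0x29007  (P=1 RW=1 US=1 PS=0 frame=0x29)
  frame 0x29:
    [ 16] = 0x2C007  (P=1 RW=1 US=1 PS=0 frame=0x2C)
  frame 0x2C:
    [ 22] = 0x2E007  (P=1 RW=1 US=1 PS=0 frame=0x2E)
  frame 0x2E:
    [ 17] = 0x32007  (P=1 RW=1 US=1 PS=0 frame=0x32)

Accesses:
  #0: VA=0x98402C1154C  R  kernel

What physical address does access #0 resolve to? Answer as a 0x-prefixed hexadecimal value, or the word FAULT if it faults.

Walk each access:
#0 VA=0x98402C1154C (r,kernel):
  [0] read 0x28 idx=19: raw=0x29007 flags P=1 W=1 U=1 S=0
  [1] read 0x29 idx=16: raw=0x2C007 flags P=1 W=1 U=1 S=0
  [2] read 0x2C idx=22: raw=0x2E007 flags P=1 W=1 U=1 S=0
  [3] read 0x2E idx=17: raw=0x32007 flags P=1 W=1 U=1 S=0
  → PA=0x3254C  (4 entries read)

Access #0 PA: 0x3254C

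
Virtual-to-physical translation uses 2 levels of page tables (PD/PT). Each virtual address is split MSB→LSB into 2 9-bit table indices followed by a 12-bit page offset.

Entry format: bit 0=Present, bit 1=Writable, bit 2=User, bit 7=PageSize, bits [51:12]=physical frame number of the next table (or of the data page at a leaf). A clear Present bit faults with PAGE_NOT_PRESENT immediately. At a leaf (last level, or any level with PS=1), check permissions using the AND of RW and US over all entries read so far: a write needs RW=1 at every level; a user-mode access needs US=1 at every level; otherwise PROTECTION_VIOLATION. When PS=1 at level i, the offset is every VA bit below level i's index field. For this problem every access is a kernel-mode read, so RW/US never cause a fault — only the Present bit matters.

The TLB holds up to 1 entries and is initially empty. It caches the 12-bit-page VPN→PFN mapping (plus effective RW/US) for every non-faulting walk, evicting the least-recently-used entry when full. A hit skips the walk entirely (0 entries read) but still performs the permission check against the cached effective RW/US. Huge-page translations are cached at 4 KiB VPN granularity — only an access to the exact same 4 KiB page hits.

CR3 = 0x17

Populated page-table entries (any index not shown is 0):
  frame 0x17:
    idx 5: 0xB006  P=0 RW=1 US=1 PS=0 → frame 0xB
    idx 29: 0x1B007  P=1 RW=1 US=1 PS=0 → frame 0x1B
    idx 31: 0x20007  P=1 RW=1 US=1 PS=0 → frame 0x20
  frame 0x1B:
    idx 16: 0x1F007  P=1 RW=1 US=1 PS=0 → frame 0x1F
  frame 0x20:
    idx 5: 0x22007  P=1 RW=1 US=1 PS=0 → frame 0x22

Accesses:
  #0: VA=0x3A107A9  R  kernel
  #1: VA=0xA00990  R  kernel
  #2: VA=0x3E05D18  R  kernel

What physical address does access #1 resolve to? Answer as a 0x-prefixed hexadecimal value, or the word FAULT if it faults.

Per-access translation:
#0 VA=0x3A107A9 (r,kernel):
  [0] read 0x17 idx=29: raw=0x1B007 flags P=1 W=1 U=1 S=0
  [1] read 0x1B idx=16: raw=0x1F007 flags P=1 W=1 U=1 S=0
  ✓ 0x1F7A9  — 2 lookups
#1 VA=0xA00990 (r,kernel):
  [0] read 0x17 idx=5: raw=0xB006 flags P=0 W=1 U=1 S=0
  → PAGE_NOT_PRESENT  (1 entries read)
#2 VA=0x3E05D18 (r,kernel):
  [0] read 0x17 idx=31: raw=0x20007 flags P=1 W=1 U=1 S=0
  [1] read 0x20 idx=5: raw=0x22007 flags P=1 W=1 U=1 S=0
  ✓ 0x22D18  — 2 lookups

Access #1 PA: FAULT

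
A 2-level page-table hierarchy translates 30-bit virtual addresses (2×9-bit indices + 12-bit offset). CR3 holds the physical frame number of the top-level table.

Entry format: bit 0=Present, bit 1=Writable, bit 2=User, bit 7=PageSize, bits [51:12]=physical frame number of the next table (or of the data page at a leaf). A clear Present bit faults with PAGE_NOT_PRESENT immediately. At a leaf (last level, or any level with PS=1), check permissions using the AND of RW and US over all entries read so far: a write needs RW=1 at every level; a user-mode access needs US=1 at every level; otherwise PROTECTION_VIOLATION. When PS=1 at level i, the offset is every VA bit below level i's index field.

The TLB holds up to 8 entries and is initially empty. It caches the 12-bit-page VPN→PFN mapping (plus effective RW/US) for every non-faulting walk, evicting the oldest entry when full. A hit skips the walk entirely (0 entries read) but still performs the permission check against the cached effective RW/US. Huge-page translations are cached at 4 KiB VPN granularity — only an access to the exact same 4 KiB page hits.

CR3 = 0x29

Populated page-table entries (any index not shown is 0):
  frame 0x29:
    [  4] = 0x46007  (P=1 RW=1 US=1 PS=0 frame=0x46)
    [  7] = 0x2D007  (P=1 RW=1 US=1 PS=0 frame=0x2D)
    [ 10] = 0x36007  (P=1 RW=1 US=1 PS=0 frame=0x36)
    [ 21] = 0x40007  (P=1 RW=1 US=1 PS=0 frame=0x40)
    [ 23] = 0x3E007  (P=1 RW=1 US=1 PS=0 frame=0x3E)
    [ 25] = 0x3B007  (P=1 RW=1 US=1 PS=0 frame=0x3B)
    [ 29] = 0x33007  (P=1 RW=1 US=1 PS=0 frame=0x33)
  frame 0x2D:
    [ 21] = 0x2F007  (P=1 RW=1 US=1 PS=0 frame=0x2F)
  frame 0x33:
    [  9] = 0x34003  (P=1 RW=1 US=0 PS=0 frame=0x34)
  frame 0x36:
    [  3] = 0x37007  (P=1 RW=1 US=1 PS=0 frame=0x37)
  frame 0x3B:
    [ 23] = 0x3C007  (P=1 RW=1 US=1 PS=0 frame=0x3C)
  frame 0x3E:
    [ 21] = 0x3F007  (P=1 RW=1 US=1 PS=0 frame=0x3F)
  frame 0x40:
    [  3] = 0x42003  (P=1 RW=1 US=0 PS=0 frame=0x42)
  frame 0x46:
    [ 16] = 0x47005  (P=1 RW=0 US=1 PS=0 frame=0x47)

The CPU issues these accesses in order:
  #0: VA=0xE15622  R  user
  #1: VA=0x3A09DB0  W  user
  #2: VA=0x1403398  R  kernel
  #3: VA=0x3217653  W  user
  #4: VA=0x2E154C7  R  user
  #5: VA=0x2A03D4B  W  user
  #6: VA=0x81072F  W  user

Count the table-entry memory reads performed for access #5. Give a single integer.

Walk each access:
#0 VA=0xE15622 (r,user):
  L0: frame=0x29 idx=7 entry=0x2D007 [P=1 RW=1 US=1 PS=0]
  L1: frame=0x2D idx=21 entry=0x2F007 [P=1 RW=1 US=1 PS=0]
  ⇒ phys 0x2F622  [2 reads]
#1 VA=0x3A09DB0 (w,user):
  L0: frame=0x29 idx=29 entry=0x33007 [P=1 RW=1 US=1 PS=0]
  L1: frame=0x33 idx=9 entry=0x34003 [P=1 RW=1 US=0 PS=0]
  → PROTECTION_VIOLATION  (2 entries read)
#2 VA=0x1403398 (r,kernel):
  L0: frame=0x29 idx=10 entry=0x36007 [P=1 RW=1 US=1 PS=0]
  L1: frame=0x36 idx=3 entry=0x37007 [P=1 RW=1 US=1 PS=0]
  ⇒ phys 0x37398  [2 reads]
#3 VA=0x3217653 (w,user):
  L0: frame=0x29 idx=25 entry=0x3B007 [P=1 RW=1 US=1 PS=0]
  L1: frame=0x3B idx=23 entry=0x3C007 [P=1 RW=1 US=1 PS=0]
  ⇒ phys 0x3C653  [2 reads]
#4 VA=0x2E154C7 (r,user):
  L0: frame=0x29 idx=23 entry=0x3E007 [P=1 RW=1 US=1 PS=0]
  L1: frame=0x3E idx=21 entry=0x3F007 [P=1 RW=1 US=1 PS=0]
  ⇒ phys 0x3F4C7  [2 reads]
#5 VA=0x2A03D4B (w,user):
  L0: frame=0x29 idx=21 entry=0x40007 [P=1 RW=1 US=1 PS=0]
  L1: frame=0x40 idx=3 entry=0x42003 [P=1 RW=1 US=0 PS=0]
  → PROTECTION_VIOLATION  (2 entries read)
#6 VA=0x81072F (w,user):
  L0: frame=0x29 idx=4 entry=0x46007 [P=1 RW=1 US=1 PS=0]
  L1: frame=0x46 idx=16 entry=0x47005 [P=1 RW=0 US=1 PS=0]
  → PROTECTION_VIOLATION  (2 entries read)

Entries read for #5: 2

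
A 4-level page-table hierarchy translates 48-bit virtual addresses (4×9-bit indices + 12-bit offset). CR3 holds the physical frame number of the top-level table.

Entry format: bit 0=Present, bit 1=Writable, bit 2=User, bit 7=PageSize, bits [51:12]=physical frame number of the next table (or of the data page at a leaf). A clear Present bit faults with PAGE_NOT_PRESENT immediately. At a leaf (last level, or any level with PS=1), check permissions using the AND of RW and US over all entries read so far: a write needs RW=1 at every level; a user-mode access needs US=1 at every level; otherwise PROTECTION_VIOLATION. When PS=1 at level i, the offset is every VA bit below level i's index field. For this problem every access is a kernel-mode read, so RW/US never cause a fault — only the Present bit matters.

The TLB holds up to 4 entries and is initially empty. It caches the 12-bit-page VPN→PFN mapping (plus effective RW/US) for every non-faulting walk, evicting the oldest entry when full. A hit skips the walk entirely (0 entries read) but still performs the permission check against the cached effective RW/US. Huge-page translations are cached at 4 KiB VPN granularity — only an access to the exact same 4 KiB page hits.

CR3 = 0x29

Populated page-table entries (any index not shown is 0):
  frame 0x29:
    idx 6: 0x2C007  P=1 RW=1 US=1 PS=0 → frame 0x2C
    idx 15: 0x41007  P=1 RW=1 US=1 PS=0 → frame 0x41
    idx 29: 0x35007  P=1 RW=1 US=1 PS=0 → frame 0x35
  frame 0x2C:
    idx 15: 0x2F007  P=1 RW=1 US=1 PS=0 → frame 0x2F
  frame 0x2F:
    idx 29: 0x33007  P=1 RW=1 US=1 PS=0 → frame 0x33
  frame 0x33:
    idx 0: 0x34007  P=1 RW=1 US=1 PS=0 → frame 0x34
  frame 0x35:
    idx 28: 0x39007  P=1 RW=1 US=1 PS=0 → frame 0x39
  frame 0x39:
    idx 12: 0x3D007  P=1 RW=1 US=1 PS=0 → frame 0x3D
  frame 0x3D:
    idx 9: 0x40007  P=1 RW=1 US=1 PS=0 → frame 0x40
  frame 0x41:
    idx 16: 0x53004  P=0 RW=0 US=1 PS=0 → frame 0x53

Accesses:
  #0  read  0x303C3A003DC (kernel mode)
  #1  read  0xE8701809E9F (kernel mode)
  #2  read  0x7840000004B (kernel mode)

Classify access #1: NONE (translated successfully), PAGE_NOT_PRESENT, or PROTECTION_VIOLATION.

Walk each access:
#0 VA=0x303C3A003DC (r,kernel):
  L0: frame=0x29 idx=6 entry=0x2C007 [P=1 RW=1 US=1 PS=0]
  L1: frame=0x2C idx=15 entry=0x2F007 [P=1 RW=1 US=1 PS=0]
  L2: frame=0x2F idx=29 entry=0x33007 [P=1 RW=1 US=1 PS=0]
  L3: frame=0x33 idx=0 entry=0x34007 [P=1 RW=1 US=1 PS=0]
  → PA=0x343DC  (4 entries read)
#1 VA=0xE8701809E9F (r,kernel):
  L0: frame=0x29 idx=29 entry=0x35007 [P=1 RW=1 US=1 PS=0]
  L1: frame=0x35 idx=28 entry=0x39007 [P=1 RW=1 US=1 PS=0]
  L2: frame=0x39 idx=12 entry=0x3D007 [P=1 RW=1 US=1 PS=0]
  L3: frame=0x3D idx=9 entry=0x40007 [P=1 RW=1 US=1 PS=0]
  → PA=0x40E9F  (4 entries read)
#2 VA=0x7840000004B (r,kernel):
  L0: frame=0x29 idx=15 entry=0x41007 [P=1 RW=1 US=1 PS=0]
  L1: frame=0x41 idx=16 entry=0x53004 [P=0 RW=0 US=1 PS=0]
  ⇒ fault: PAGE_NOT_PRESENT  — 2 lookups

Access #1 fault: NONE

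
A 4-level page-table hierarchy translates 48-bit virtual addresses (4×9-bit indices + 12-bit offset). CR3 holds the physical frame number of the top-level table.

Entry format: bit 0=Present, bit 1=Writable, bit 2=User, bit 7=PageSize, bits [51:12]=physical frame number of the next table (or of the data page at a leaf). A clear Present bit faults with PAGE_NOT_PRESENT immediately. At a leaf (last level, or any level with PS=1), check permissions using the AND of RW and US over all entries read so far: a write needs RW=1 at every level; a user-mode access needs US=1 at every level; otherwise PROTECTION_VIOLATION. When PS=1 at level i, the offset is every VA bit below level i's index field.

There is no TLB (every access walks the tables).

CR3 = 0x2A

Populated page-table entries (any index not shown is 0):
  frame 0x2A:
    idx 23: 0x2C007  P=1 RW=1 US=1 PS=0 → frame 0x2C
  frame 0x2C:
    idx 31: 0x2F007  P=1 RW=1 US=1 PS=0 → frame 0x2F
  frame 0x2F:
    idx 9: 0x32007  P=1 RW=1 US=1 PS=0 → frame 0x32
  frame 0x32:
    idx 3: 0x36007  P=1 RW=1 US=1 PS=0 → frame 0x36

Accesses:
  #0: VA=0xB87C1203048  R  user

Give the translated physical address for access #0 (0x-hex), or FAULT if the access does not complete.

Per-access translation:
#0 VA=0xB87C1203048 (r,user):
  [0] read 0x2A idx=23: raw=0x2C007 flags P=1 W=1 U=1 S=0
  [1] read 0x2C idx=31: raw=0x2F007 flags P=1 W=1 U=1 S=0
  [2] read 0x2F idx=9: raw=0x32007 flags P=1 W=1 U=1 S=0
  [3] read 0x32 idx=3: raw=0x36007 flags P=1 W=1 U=1 S=0
  → PA=0x36048  (4 entries read)

Access #0 PA: 0x36048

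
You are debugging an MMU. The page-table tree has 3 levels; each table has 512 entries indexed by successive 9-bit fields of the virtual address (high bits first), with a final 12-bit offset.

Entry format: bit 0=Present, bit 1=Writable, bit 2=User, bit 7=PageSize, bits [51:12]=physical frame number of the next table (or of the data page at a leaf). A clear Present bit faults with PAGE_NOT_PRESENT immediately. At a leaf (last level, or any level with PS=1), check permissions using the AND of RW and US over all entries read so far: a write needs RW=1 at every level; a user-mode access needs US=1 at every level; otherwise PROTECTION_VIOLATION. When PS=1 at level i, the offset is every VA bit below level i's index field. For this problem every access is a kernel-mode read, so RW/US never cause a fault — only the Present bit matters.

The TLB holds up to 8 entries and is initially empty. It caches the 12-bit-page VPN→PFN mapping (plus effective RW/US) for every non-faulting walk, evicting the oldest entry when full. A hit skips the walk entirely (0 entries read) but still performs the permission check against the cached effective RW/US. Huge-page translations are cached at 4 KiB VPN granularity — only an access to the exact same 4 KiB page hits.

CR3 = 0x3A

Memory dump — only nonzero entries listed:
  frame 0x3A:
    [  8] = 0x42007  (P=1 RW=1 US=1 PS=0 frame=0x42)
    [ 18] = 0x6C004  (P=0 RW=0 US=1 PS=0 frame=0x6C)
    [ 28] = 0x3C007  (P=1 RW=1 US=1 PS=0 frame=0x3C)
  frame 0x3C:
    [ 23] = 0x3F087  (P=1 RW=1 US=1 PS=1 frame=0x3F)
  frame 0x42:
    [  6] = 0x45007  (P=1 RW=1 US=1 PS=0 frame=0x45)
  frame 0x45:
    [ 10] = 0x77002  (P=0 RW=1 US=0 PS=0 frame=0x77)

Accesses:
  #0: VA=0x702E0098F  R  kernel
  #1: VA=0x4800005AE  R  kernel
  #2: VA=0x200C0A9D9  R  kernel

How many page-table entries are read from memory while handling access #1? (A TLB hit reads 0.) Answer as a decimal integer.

Walk each access:
#0 VA=0x702E0098F (r,kernel):
  [0] read 0x3A idx=28: raw=0x3C007 flags P=1 W=1 U=1 S=0
  [1] read 0x3C idx=23: raw=0x3F087 flags P=1 W=1 U=1 S=1
  ✓ 0x3F98F (huge @L1)  — 2 lookups
#1 VA=0x4800005AE (r,kernel):
  [0] read 0x3A idx=18: raw=0x6C004 flags P=0 W=0 U=1 S=0
  → PAGE_NOT_PRESENT  (1 entries read)
#2 VA=0x200C0A9D9 (r,kernel):
  [0] read 0x3A idx=8: raw=0x42007 flags P=1 W=1 U=1 S=0
  [1] read 0x42 idx=6: raw=0x45007 flags P=1 W=1 U=1 S=0
  [2] read 0x45 idx=10: raw=0x77002 flags P=0 W=1 U=0 S=0
  → PAGE_NOT_PRESENT  (3 entries read)

Entries read for #1: 1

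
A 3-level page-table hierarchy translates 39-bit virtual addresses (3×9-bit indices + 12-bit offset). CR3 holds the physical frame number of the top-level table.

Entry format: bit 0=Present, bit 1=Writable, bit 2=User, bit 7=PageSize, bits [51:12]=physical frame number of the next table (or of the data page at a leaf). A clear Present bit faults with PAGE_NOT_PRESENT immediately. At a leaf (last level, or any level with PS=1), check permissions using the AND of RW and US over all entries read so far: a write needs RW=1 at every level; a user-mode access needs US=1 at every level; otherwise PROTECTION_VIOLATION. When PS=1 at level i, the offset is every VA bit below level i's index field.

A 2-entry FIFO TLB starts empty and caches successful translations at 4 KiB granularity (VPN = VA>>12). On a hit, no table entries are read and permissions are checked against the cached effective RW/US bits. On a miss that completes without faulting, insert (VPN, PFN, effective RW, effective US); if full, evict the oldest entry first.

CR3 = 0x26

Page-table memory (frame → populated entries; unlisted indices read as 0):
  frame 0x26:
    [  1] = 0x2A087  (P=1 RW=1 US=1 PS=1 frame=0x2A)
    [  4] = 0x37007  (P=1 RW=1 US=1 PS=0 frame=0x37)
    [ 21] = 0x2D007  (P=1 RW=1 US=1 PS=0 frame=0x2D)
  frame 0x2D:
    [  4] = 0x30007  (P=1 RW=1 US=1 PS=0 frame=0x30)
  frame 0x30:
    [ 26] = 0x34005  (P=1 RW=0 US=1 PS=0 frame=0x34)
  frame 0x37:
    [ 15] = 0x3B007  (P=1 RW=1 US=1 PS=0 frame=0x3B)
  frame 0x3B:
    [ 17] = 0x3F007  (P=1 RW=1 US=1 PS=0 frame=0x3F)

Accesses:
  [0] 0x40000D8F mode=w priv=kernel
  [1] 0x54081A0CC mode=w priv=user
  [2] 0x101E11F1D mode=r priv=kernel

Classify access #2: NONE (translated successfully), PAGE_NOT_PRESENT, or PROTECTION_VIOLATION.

Per-access translation:
#0 VA=0x40000D8F (w,kernel):
  [0] read 0x26 idx=1: raw=0x2A087 flags P=1 W=1 U=1 S=1
  ⇒ phys 0x2AD8F (huge @L0)  [1 reads]
#1 VA=0x54081A0CC (w,user):
  [0] read 0x26 idx=21: raw=0x2D007 flags P=1 W=1 U=1 S=0
  [1] read 0x2D idx=4: raw=0x30007 flags P=1 W=1 U=1 S=0
  [2] read 0x30 idx=26: raw=0x34005 flags P=1 W=0 U=1 S=0
  → PROTECTION_VIOLATION  (3 entries read)
#2 VA=0x101E11F1D (r,kernel):
  [0] read 0x26 idx=4: raw=0x37007 flags P=1 W=1 U=1 S=0
  [1] read 0x37 idx=15: raw=0x3B007 flags P=1 W=1 U=1 S=0
  [2] read 0x3B idx=17: raw=0x3F007 flags P=1 W=1 U=1 S=0
  ⇒ phys 0x3FF1D  [3 reads]

Access #2 fault: NONE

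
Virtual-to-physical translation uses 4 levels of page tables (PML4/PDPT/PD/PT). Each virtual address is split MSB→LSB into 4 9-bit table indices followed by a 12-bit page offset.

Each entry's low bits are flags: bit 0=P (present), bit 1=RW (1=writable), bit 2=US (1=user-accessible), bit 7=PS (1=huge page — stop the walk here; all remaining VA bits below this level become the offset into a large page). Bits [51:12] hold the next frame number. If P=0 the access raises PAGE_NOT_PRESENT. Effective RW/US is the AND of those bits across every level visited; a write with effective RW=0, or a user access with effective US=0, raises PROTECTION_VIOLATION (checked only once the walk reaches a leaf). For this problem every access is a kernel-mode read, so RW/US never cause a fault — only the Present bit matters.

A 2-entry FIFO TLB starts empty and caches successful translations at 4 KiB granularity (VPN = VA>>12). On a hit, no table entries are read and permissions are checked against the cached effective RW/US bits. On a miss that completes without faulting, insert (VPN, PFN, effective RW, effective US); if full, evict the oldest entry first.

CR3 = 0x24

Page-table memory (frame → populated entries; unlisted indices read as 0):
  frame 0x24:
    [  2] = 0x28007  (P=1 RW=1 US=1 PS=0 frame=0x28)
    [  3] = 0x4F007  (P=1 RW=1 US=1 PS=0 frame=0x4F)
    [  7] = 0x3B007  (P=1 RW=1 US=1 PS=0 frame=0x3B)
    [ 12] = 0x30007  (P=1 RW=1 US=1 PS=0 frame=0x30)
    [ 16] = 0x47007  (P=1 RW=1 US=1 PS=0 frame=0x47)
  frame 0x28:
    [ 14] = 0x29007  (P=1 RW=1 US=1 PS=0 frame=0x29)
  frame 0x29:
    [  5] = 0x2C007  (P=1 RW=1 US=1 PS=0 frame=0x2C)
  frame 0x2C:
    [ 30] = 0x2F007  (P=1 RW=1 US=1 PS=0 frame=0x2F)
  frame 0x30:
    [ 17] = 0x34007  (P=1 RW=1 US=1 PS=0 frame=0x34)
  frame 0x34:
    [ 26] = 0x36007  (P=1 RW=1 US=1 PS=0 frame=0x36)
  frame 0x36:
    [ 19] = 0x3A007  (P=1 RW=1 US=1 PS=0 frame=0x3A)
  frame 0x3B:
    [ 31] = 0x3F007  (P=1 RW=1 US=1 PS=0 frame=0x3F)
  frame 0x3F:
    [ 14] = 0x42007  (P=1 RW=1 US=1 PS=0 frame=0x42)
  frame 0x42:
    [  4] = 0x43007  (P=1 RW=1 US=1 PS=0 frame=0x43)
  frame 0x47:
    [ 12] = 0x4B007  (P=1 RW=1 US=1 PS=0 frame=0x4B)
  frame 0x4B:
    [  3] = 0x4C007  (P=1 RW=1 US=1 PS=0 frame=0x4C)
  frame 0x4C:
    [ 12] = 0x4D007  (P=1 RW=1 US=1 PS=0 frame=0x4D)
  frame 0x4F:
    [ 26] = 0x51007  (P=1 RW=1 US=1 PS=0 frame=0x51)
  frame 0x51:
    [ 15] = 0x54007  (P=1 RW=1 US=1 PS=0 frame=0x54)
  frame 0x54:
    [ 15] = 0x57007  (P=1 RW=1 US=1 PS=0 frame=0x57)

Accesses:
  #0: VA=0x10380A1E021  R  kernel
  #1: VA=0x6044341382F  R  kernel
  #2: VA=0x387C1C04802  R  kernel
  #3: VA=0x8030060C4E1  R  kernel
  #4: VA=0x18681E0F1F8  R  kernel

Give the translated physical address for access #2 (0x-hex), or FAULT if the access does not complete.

Per-access translation:
#0 VA=0x10380A1E021 (r,kernel):
  L0 @0x24[2] → 0x28007  P=1,RW=1,US=1,PS=0
  L1 @0x28[14] → 0x29007  P=1,RW=1,US=1,PS=0
  L2 @0x29[5] → 0x2C007  P=1,RW=1,US=1,PS=0
  L3 @0x2C[30] → 0x2F007  P=1,RW=1,US=1,PS=0
  ✓ 0x2F021  — 4 lookups
#1 VA=0x6044341382F (r,kernel):
  L0 @0x24[12] → 0x30007  P=1,RW=1,US=1,PS=0
  L1 @0x30[17] → 0x34007  P=1,RW=1,US=1,PS=0
  L2 @0x34[26] → 0x36007  P=1,RW=1,US=1,PS=0
  L3 @0x36[19] → 0x3A007  P=1,RW=1,US=1,PS=0
  ✓ 0x3A82F  — 4 lookups
#2 VA=0x387C1C04802 (r,kernel):
  L0 @0x24[7] → 0x3B007  P=1,RW=1,US=1,PS=0
  L1 @0x3B[31] → 0x3F007  P=1,RW=1,US=1,PS=0
  L2 @0x3F[14] → 0x42007  P=1,RW=1,US=1,PS=0
  L3 @0x42[4] → 0x43007  P=1,RW=1,US=1,PS=0
  ✓ 0x43802  — 4 lookups
#3 VA=0x8030060C4E1 (r,kernel):
  L0 @0x24[16] → 0x47007  P=1,RW=1,US=1,PS=0
  L1 @0x47[12] → 0x4B007  P=1,RW=1,US=1,PS=0
  L2 @0x4B[3] → 0x4C007  P=1,RW=1,US=1,PS=0
  L3 @0x4C[12] → 0x4D007  P=1,RW=1,US=1,PS=0
  ✓ 0x4D4E1  — 4 lookups
#4 VA=0x18681E0F1F8 (r,kernel):
  L0 @0x24[3] → 0x4F007  P=1,RW=1,US=1,PS=0
  L1 @0x4F[26] → 0x51007  P=1,RW=1,US=1,PS=0
  L2 @0x51[15] → 0x54007  P=1,RW=1,US=1,PS=0
  L3 @0x54[15] → 0x57007  P=1,RW=1,US=1,PS=0
  ✓ 0x571F8  — 4 lookups

Access #2 PA: 0x43802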